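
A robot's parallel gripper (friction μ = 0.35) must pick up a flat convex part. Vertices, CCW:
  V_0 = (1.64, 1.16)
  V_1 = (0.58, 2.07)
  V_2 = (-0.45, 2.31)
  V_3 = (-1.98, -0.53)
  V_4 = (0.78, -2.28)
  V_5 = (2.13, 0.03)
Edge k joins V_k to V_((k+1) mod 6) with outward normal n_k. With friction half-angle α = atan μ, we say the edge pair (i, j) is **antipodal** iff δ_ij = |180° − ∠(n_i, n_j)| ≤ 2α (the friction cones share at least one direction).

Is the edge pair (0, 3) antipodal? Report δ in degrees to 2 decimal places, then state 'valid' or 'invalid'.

α = atan 0.35 = 19.29°;  2α = 38.58°
edge 0: e_0 = (-1.06, +0.91);  n_0 = (+0.6514, +0.7588)
edge 3: e_3 = (+2.76, -1.75);  n_3 = (-0.5355, -0.8445)
∠(n_0, n_3) = 171.73°
δ = |180° − 171.73°| = 8.27°
8.27° ≤ 2α = 38.58°  →  valid

δ = 8.27°, valid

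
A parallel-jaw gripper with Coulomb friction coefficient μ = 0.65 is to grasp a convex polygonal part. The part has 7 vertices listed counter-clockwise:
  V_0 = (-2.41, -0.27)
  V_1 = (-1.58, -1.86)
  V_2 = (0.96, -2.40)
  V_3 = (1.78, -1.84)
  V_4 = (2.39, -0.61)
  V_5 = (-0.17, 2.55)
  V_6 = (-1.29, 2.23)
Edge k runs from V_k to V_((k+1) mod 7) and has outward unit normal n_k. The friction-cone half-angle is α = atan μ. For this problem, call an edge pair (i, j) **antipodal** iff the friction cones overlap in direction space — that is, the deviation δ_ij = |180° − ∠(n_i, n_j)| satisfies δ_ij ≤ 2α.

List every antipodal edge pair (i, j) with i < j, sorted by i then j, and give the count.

α = atan 0.65 = 33.02°;  2α = 66.05°
n_0 = (-0.8865, -0.4628)
n_1 = (-0.2080, -0.9781)
n_2 = (+0.5640, -0.8258)
n_3 = (+0.8959, -0.4443)
n_4 = (+0.7770, +0.6295)
n_5 = (-0.2747, +0.9615)
n_6 = (-0.9126, +0.4088)
  (0,1): δ = 129.57°  ·
  (0,2): δ = 83.23°  ·
  (0,3): δ = 53.94°  ✓
  (0,4): δ = 11.45°  ✓
  (0,5): δ = 78.38°  ·
  (0,6): δ = 128.30°  ·
  (1,2): δ = 133.67°  ·
  (1,3): δ = 104.38°  ·
  (1,4): δ = 38.99°  ✓
  (1,5): δ = 27.95°  ✓
  (1,6): δ = 77.87°  ·
  (2,3): δ = 150.71°  ·
  (2,4): δ = 85.32°  ·
  (2,5): δ = 18.38°  ✓
  (2,6): δ = 31.54°  ✓
  (3,4): δ = 114.61°  ·
  (3,5): δ = 47.68°  ✓
  (3,6): δ = 2.25°  ✓
  (4,5): δ = 113.07°  ·
  (4,6): δ = 63.14°  ✓
  (5,6): δ = 130.08°  ·
antipodal pairs: 9

count = 9; pairs: (0,3), (0,4), (1,4), (1,5), (2,5), (2,6), (3,5), (3,6), (4,6)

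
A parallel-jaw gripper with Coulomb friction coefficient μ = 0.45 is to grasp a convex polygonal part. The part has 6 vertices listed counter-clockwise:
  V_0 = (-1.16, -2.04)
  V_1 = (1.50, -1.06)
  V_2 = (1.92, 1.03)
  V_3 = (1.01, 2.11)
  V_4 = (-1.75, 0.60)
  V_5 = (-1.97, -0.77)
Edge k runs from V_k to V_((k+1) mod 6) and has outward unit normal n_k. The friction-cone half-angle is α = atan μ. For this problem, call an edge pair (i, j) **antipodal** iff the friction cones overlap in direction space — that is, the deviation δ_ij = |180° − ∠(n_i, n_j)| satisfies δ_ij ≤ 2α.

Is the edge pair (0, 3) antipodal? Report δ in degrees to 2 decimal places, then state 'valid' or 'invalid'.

α = atan 0.45 = 24.23°;  2α = 48.46°
edge 0: e_0 = (+2.66, +0.98);  n_0 = (+0.3457, -0.9383)
edge 3: e_3 = (-2.76, -1.51);  n_3 = (-0.4800, +0.8773)
∠(n_0, n_3) = 171.54°
δ = |180° − 171.54°| = 8.46°
8.46° ≤ 2α = 48.46°  →  valid

δ = 8.46°, valid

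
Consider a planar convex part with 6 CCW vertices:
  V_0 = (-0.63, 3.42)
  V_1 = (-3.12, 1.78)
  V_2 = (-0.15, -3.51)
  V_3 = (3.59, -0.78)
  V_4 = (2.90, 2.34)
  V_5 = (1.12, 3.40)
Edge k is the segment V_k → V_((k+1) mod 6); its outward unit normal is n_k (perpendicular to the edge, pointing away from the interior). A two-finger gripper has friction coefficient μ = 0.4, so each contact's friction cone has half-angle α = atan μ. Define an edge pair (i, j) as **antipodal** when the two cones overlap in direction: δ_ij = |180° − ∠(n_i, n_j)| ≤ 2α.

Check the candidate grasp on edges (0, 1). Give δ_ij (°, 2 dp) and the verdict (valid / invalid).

δ = 94.06°, invalid

α = atan 0.4 = 21.80°;  2α = 43.60°
edge 0: e_0 = (-2.49, -1.64);  n_0 = (-0.5500, +0.8351)
edge 1: e_1 = (+2.97, -5.29);  n_1 = (-0.8720, -0.4896)
∠(n_0, n_1) = 85.94°
δ = |180° − 85.94°| = 94.06°
94.06° > 2α = 43.60°  →  invalid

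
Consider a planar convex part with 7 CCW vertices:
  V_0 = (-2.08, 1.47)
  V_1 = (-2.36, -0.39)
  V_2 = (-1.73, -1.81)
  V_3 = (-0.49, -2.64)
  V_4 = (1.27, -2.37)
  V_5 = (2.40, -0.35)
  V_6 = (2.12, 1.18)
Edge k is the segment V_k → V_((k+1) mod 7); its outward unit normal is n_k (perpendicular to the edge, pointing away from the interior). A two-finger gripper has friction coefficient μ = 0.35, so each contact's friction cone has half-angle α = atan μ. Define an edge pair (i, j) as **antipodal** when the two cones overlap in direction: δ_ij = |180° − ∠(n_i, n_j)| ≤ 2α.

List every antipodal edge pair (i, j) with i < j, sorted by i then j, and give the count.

α = atan 0.35 = 19.29°;  2α = 38.58°
n_0 = (-0.9889, +0.1489)
n_1 = (-0.9141, -0.4055)
n_2 = (-0.5562, -0.8310)
n_3 = (+0.1516, -0.9884)
n_4 = (+0.8727, -0.4882)
n_5 = (+0.9837, +0.1800)
n_6 = (+0.0689, +0.9976)
  (0,1): δ = 147.51°  ·
  (0,2): δ = 115.24°  ·
  (0,3): δ = 72.72°  ·
  (0,4): δ = 20.66°  ✓
  (0,5): δ = 18.93°  ✓
  (0,6): δ = 94.61°  ·
  (1,2): δ = 147.72°  ·
  (1,3): δ = 105.20°  ·
  (1,4): δ = 53.15°  ·
  (1,5): δ = 13.55°  ✓
  (1,6): δ = 62.13°  ·
  (2,3): δ = 137.48°  ·
  (2,4): δ = 85.43°  ·
  (2,5): δ = 45.83°  ·
  (2,6): δ = 29.85°  ✓
  (3,4): δ = 127.94°  ·
  (3,5): δ = 88.35°  ·
  (3,6): δ = 12.67°  ✓
  (4,5): δ = 140.41°  ·
  (4,6): δ = 64.73°  ·
  (5,6): δ = 104.32°  ·
antipodal pairs: 5

count = 5; pairs: (0,4), (0,5), (1,5), (2,6), (3,6)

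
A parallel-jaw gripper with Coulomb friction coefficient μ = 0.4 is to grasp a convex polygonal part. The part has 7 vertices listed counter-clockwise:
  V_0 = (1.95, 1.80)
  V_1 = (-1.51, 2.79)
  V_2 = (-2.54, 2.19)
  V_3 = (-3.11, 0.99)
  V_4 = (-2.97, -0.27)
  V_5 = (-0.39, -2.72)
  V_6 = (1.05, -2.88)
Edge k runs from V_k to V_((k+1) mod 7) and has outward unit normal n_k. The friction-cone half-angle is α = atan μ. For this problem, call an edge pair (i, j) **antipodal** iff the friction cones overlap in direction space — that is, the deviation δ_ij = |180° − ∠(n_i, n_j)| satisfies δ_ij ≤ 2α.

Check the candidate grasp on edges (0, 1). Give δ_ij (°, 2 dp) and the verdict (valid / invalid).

α = atan 0.4 = 21.80°;  2α = 43.60°
edge 0: e_0 = (-3.46, +0.99);  n_0 = (+0.2751, +0.9614)
edge 1: e_1 = (-1.03, -0.60);  n_1 = (-0.5033, +0.8641)
∠(n_0, n_1) = 46.19°
δ = |180° − 46.19°| = 133.81°
133.81° > 2α = 43.60°  →  invalid

δ = 133.81°, invalid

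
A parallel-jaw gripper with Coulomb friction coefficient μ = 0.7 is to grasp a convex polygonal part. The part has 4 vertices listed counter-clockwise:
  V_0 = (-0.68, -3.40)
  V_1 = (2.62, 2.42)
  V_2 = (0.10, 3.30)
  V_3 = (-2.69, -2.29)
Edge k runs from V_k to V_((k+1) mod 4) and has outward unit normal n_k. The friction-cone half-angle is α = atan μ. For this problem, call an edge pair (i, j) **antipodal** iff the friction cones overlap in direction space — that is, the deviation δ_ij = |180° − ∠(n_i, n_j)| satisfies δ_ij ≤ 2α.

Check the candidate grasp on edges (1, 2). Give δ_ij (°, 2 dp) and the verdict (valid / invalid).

δ = 97.27°, invalid

α = atan 0.7 = 34.99°;  2α = 69.98°
edge 1: e_1 = (-2.52, +0.88);  n_1 = (+0.3297, +0.9441)
edge 2: e_2 = (-2.79, -5.59);  n_2 = (-0.8947, +0.4466)
∠(n_1, n_2) = 82.73°
δ = |180° − 82.73°| = 97.27°
97.27° > 2α = 69.98°  →  invalid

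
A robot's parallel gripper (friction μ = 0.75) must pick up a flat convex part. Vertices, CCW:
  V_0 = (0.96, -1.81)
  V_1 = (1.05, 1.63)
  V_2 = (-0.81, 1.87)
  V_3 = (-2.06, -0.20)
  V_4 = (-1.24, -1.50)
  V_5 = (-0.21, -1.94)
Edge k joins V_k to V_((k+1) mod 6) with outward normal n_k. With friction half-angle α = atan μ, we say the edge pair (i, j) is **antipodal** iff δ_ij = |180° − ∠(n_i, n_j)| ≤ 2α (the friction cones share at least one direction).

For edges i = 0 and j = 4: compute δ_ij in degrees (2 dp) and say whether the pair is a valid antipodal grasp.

α = atan 0.75 = 36.87°;  2α = 73.74°
edge 0: e_0 = (+0.09, +3.44);  n_0 = (+0.9997, -0.0262)
edge 4: e_4 = (+1.03, -0.44);  n_4 = (-0.3928, -0.9196)
∠(n_0, n_4) = 111.63°
δ = |180° − 111.63°| = 68.37°
68.37° ≤ 2α = 73.74°  →  valid

δ = 68.37°, valid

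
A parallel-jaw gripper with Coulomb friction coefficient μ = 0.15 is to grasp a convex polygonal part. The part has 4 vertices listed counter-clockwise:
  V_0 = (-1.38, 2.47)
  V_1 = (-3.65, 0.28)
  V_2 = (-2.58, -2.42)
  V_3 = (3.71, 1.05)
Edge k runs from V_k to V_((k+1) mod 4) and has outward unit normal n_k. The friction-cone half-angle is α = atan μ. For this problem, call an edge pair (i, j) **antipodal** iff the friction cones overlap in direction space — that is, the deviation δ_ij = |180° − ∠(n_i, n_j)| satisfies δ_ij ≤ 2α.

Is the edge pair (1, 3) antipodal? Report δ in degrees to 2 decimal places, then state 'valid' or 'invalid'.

δ = 52.79°, invalid

α = atan 0.15 = 8.53°;  2α = 17.06°
edge 1: e_1 = (+1.07, -2.70);  n_1 = (-0.9297, -0.3684)
edge 3: e_3 = (-5.09, +1.42);  n_3 = (+0.2687, +0.9632)
∠(n_1, n_3) = 127.21°
δ = |180° − 127.21°| = 52.79°
52.79° > 2α = 17.06°  →  invalid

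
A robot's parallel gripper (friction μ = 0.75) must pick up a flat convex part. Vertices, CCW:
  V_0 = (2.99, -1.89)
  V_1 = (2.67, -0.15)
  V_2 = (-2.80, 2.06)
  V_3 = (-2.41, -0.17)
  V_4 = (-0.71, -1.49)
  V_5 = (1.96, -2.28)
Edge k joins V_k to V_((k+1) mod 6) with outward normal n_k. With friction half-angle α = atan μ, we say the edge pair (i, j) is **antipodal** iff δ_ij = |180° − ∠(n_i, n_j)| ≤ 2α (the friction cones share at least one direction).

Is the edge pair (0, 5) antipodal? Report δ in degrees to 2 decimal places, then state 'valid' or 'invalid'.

δ = 100.32°, invalid

α = atan 0.75 = 36.87°;  2α = 73.74°
edge 0: e_0 = (-0.32, +1.74);  n_0 = (+0.9835, +0.1809)
edge 5: e_5 = (+1.03, +0.39);  n_5 = (+0.3541, -0.9352)
∠(n_0, n_5) = 79.68°
δ = |180° − 79.68°| = 100.32°
100.32° > 2α = 73.74°  →  invalid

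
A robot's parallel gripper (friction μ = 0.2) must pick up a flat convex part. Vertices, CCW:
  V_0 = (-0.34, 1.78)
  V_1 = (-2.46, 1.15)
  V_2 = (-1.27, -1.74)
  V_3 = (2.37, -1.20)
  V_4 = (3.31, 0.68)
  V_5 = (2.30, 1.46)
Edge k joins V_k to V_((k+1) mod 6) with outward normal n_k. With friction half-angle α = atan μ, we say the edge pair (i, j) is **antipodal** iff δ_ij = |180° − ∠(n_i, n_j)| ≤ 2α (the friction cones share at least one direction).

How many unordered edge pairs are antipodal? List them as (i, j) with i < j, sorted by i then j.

α = atan 0.2 = 11.31°;  2α = 22.62°
n_0 = (-0.2849, +0.9586)
n_1 = (-0.9247, -0.3807)
n_2 = (+0.1467, -0.9892)
n_3 = (+0.8944, -0.4472)
n_4 = (+0.6112, +0.7915)
n_5 = (+0.1203, +0.9927)
  (0,1): δ = 84.17°  ·
  (0,2): δ = 8.11°  ✓
  (0,3): δ = 46.88°  ·
  (0,4): δ = 125.77°  ·
  (0,5): δ = 156.54°  ·
  (1,2): δ = 103.94°  ·
  (1,3): δ = 48.95°  ·
  (1,4): δ = 29.94°  ·
  (1,5): δ = 60.71°  ·
  (2,3): δ = 125.00°  ·
  (2,4): δ = 46.12°  ·
  (2,5): δ = 15.35°  ✓
  (3,4): δ = 101.11°  ·
  (3,5): δ = 70.35°  ·
  (4,5): δ = 149.23°  ·
antipodal pairs: 2

count = 2; pairs: (0,2), (2,5)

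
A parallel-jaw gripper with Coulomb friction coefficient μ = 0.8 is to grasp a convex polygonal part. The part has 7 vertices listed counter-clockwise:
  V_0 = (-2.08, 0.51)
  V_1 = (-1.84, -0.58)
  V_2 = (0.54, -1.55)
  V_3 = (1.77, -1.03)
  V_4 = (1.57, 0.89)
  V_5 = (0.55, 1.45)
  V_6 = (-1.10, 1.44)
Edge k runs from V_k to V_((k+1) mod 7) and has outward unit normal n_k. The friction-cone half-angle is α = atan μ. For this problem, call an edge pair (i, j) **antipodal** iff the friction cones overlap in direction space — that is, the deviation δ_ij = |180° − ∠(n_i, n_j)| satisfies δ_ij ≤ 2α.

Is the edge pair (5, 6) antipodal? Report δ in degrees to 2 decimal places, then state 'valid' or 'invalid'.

α = atan 0.8 = 38.66°;  2α = 77.32°
edge 5: e_5 = (-1.65, -0.01);  n_5 = (-0.0061, +1.0000)
edge 6: e_6 = (-0.98, -0.93);  n_6 = (-0.6884, +0.7254)
∠(n_5, n_6) = 43.15°
δ = |180° − 43.15°| = 136.85°
136.85° > 2α = 77.32°  →  invalid

δ = 136.85°, invalid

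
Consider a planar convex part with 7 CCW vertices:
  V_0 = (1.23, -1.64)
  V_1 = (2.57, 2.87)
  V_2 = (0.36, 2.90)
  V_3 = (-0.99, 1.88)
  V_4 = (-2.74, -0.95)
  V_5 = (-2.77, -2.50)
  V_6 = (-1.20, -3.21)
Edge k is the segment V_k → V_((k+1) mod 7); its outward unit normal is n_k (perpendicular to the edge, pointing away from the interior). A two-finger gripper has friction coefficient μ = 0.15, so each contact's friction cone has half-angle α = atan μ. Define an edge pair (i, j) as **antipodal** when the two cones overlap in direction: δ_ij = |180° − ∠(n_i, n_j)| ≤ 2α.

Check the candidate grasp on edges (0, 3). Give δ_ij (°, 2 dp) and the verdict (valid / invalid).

α = atan 0.15 = 8.53°;  2α = 17.06°
edge 0: e_0 = (+1.34, +4.51);  n_0 = (+0.9586, -0.2848)
edge 3: e_3 = (-1.75, -2.83);  n_3 = (-0.8505, +0.5259)
∠(n_0, n_3) = 164.82°
δ = |180° − 164.82°| = 15.18°
15.18° ≤ 2α = 17.06°  →  valid

δ = 15.18°, valid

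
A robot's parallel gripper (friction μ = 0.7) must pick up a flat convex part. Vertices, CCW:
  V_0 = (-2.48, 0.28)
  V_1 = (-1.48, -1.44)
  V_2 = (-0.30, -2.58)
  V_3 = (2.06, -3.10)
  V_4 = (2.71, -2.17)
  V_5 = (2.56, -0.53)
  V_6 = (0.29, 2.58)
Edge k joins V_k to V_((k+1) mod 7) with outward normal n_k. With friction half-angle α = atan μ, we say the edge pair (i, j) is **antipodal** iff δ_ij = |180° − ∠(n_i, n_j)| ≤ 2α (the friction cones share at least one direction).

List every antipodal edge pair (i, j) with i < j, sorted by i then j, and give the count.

α = atan 0.7 = 34.99°;  2α = 69.98°
n_0 = (-0.8645, -0.5026)
n_1 = (-0.6948, -0.7192)
n_2 = (-0.2152, -0.9766)
n_3 = (+0.8196, -0.5729)
n_4 = (+0.9958, +0.0911)
n_5 = (+0.8077, +0.5896)
n_6 = (-0.6388, +0.7694)
  (0,1): δ = 164.19°  ·
  (0,2): δ = 132.60°  ·
  (0,3): δ = 65.12°  ✓
  (0,4): δ = 24.95°  ✓
  (0,5): δ = 5.95°  ✓
  (0,6): δ = 99.53°  ·
  (1,2): δ = 148.41°  ·
  (1,3): δ = 80.94°  ·
  (1,4): δ = 40.76°  ✓
  (1,5): δ = 9.86°  ✓
  (1,6): δ = 83.72°  ·
  (2,3): δ = 112.52°  ·
  (2,4): δ = 72.35°  ·
  (2,5): δ = 41.45°  ✓
  (2,6): δ = 52.13°  ✓
  (3,4): δ = 139.82°  ·
  (3,5): δ = 108.92°  ·
  (3,6): δ = 15.35°  ✓
  (4,5): δ = 149.10°  ·
  (4,6): δ = 55.52°  ✓
  (5,6): δ = 86.42°  ·
antipodal pairs: 9

count = 9; pairs: (0,3), (0,4), (0,5), (1,4), (1,5), (2,5), (2,6), (3,6), (4,6)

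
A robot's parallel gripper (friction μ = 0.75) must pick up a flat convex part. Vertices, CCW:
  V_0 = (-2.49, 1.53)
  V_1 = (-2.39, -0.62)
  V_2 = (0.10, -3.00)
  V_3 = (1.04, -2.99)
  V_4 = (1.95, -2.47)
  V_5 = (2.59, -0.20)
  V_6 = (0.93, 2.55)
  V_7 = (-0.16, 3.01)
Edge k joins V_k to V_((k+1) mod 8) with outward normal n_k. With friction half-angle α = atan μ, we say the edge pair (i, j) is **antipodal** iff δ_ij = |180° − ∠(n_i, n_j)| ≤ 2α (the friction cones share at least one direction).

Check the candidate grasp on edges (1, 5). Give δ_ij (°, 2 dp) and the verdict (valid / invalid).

α = atan 0.75 = 36.87°;  2α = 73.74°
edge 1: e_1 = (+2.49, -2.38);  n_1 = (-0.6910, -0.7229)
edge 5: e_5 = (-1.66, +2.75);  n_5 = (+0.8561, +0.5168)
∠(n_1, n_5) = 164.82°
δ = |180° − 164.82°| = 15.18°
15.18° ≤ 2α = 73.74°  →  valid

δ = 15.18°, valid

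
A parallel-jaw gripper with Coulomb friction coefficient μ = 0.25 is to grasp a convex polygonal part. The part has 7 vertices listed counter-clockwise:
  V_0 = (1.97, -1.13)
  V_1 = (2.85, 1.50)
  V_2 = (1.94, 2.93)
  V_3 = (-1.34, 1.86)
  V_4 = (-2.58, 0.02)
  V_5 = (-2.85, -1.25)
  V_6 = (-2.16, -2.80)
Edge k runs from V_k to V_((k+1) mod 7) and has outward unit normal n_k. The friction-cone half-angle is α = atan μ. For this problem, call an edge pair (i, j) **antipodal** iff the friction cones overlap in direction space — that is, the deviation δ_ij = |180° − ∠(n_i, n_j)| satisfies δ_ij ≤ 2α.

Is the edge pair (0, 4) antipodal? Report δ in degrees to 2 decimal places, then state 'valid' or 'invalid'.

δ = 6.50°, valid

α = atan 0.25 = 14.04°;  2α = 28.07°
edge 0: e_0 = (+0.88, +2.63);  n_0 = (+0.9483, -0.3173)
edge 4: e_4 = (-0.27, -1.27);  n_4 = (-0.9781, +0.2080)
∠(n_0, n_4) = 173.50°
δ = |180° − 173.50°| = 6.50°
6.50° ≤ 2α = 28.07°  →  valid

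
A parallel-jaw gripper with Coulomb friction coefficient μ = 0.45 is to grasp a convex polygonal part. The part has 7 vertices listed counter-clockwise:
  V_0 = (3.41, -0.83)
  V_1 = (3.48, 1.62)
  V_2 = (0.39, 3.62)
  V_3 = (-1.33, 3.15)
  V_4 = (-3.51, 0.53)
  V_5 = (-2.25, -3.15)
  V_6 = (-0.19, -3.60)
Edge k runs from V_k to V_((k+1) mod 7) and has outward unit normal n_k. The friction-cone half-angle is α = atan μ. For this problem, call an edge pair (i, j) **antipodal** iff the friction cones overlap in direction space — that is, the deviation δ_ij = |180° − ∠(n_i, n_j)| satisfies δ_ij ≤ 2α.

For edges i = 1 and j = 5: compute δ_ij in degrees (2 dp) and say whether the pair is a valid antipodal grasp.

α = atan 0.45 = 24.23°;  2α = 48.46°
edge 1: e_1 = (-3.09, +2.00);  n_1 = (+0.5434, +0.8395)
edge 5: e_5 = (+2.06, -0.45);  n_5 = (-0.2134, -0.9770)
∠(n_1, n_5) = 159.41°
δ = |180° − 159.41°| = 20.59°
20.59° ≤ 2α = 48.46°  →  valid

δ = 20.59°, valid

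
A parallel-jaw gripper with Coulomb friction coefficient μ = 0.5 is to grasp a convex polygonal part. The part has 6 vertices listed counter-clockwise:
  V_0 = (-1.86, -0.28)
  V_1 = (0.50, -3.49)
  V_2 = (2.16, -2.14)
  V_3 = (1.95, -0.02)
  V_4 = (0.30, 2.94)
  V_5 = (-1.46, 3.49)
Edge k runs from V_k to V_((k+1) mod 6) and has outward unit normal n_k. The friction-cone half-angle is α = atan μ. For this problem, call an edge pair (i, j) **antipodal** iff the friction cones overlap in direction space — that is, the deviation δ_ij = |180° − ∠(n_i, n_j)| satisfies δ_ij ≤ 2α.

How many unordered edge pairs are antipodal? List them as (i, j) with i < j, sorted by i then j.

α = atan 0.5 = 26.57°;  2α = 53.13°
n_0 = (-0.8057, -0.5923)
n_1 = (+0.6309, -0.7758)
n_2 = (+0.9951, +0.0986)
n_3 = (+0.8735, +0.4869)
n_4 = (+0.2983, +0.9545)
n_5 = (-0.9944, +0.1055)
  (0,1): δ = 87.20°  ·
  (0,2): δ = 30.67°  ✓
  (0,3): δ = 7.19°  ✓
  (0,4): δ = 36.32°  ✓
  (0,5): δ = 137.62°  ·
  (1,2): δ = 123.46°  ·
  (1,3): δ = 99.98°  ·
  (1,4): δ = 56.47°  ·
  (1,5): δ = 44.82°  ✓
  (2,3): δ = 156.52°  ·
  (2,4): δ = 113.01°  ·
  (2,5): δ = 11.71°  ✓
  (3,4): δ = 136.49°  ·
  (3,5): δ = 35.19°  ✓
  (4,5): δ = 78.70°  ·
antipodal pairs: 6

count = 6; pairs: (0,2), (0,3), (0,4), (1,5), (2,5), (3,5)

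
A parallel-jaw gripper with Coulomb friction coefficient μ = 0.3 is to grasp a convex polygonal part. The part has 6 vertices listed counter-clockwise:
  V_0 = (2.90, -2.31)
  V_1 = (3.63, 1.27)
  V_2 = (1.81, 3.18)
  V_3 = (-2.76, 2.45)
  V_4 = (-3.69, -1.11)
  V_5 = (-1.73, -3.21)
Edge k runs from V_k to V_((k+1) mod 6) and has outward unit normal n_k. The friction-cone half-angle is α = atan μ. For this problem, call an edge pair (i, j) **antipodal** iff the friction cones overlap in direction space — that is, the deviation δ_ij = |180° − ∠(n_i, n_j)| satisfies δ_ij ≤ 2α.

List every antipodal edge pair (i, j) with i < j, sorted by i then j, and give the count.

α = atan 0.3 = 16.70°;  2α = 33.40°
n_0 = (+0.9798, -0.1998)
n_1 = (+0.7240, +0.6898)
n_2 = (-0.1577, +0.9875)
n_3 = (-0.9675, +0.2528)
n_4 = (-0.7311, -0.6823)
n_5 = (+0.1908, -0.9816)
  (0,1): δ = 124.86°  ·
  (0,2): δ = 69.40°  ·
  (0,3): δ = 3.12°  ✓
  (0,4): δ = 54.55°  ·
  (0,5): δ = 112.53°  ·
  (1,2): δ = 124.54°  ·
  (1,3): δ = 58.26°  ·
  (1,4): δ = 0.59°  ✓
  (1,5): δ = 57.38°  ·
  (2,3): δ = 113.72°  ·
  (2,4): δ = 56.05°  ·
  (2,5): δ = 1.92°  ✓
  (3,4): δ = 122.33°  ·
  (3,5): δ = 64.36°  ·
  (4,5): δ = 122.02°  ·
antipodal pairs: 3

count = 3; pairs: (0,3), (1,4), (2,5)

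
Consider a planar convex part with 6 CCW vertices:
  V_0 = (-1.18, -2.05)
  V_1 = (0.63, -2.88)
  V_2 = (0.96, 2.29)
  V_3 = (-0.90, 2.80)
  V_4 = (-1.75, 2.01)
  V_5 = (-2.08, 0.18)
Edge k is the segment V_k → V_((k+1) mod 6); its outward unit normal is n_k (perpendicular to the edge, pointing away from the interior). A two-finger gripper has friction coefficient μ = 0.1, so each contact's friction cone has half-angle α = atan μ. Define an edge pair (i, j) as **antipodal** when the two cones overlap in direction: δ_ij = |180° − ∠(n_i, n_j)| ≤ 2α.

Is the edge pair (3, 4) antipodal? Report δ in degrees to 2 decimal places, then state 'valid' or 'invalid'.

α = atan 0.1 = 5.71°;  2α = 11.42°
edge 3: e_3 = (-0.85, -0.79);  n_3 = (-0.6808, +0.7325)
edge 4: e_4 = (-0.33, -1.83);  n_4 = (-0.9841, +0.1775)
∠(n_3, n_4) = 36.87°
δ = |180° − 36.87°| = 143.13°
143.13° > 2α = 11.42°  →  invalid

δ = 143.13°, invalid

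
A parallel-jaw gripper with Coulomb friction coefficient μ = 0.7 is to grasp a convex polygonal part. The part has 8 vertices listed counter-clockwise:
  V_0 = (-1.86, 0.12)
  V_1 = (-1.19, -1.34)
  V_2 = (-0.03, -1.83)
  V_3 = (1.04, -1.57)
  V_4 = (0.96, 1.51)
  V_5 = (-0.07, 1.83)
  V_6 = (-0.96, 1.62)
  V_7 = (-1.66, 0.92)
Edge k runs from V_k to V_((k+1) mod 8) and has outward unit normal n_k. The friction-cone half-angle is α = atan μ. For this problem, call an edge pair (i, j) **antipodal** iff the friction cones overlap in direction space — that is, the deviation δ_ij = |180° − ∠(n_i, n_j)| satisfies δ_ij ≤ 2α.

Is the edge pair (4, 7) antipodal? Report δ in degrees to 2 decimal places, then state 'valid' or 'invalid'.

α = atan 0.7 = 34.99°;  2α = 69.98°
edge 4: e_4 = (-1.03, +0.32);  n_4 = (+0.2967, +0.9550)
edge 7: e_7 = (-0.20, -0.80);  n_7 = (-0.9701, +0.2425)
∠(n_4, n_7) = 93.22°
δ = |180° − 93.22°| = 86.78°
86.78° > 2α = 69.98°  →  invalid

δ = 86.78°, invalid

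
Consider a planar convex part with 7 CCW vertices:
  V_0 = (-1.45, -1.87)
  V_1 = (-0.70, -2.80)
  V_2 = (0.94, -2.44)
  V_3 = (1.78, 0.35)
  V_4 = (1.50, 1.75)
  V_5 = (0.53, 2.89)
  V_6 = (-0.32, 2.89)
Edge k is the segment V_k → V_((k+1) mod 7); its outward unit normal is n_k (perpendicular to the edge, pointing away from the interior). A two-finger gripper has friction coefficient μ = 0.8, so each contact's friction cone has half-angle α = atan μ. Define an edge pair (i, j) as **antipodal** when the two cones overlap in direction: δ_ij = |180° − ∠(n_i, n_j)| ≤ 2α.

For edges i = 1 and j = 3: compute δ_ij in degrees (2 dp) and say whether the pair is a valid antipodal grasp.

δ = 91.07°, invalid

α = atan 0.8 = 38.66°;  2α = 77.32°
edge 1: e_1 = (+1.64, +0.36);  n_1 = (+0.2144, -0.9767)
edge 3: e_3 = (-0.28, +1.40);  n_3 = (+0.9806, +0.1961)
∠(n_1, n_3) = 88.93°
δ = |180° − 88.93°| = 91.07°
91.07° > 2α = 77.32°  →  invalid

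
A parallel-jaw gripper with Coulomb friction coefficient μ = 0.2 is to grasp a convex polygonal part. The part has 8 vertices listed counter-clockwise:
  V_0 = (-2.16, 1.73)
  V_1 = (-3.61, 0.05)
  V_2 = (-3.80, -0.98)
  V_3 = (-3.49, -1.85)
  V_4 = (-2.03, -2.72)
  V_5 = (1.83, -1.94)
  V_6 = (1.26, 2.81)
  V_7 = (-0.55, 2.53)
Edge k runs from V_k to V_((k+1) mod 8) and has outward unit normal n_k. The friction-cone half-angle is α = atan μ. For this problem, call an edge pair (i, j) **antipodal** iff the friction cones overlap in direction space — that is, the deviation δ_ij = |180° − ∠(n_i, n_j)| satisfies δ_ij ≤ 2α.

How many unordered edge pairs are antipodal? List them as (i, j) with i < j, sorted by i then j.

α = atan 0.2 = 11.31°;  2α = 22.62°
n_0 = (-0.7570, +0.6534)
n_1 = (-0.9834, +0.1814)
n_2 = (-0.9420, -0.3357)
n_3 = (-0.5119, -0.8590)
n_4 = (+0.1981, -0.9802)
n_5 = (+0.9929, +0.1191)
n_6 = (-0.1529, +0.9882)
n_7 = (-0.4450, +0.8955)
  (0,1): δ = 149.65°  ·
  (0,2): δ = 119.59°  ·
  (0,3): δ = 79.99°  ·
  (0,4): δ = 37.78°  ·
  (0,5): δ = 47.64°  ·
  (0,6): δ = 139.59°  ·
  (0,7): δ = 157.22°  ·
  (1,2): δ = 149.94°  ·
  (1,3): δ = 110.34°  ·
  (1,4): δ = 68.12°  ·
  (1,5): δ = 17.29°  ✓
  (1,6): δ = 109.25°  ·
  (1,7): δ = 126.87°  ·
  (2,3): δ = 140.40°  ·
  (2,4): δ = 98.19°  ·
  (2,5): δ = 12.77°  ✓
  (2,6): δ = 79.18°  ·
  (2,7): δ = 96.81°  ·
  (3,4): δ = 137.79°  ·
  (3,5): δ = 52.37°  ·
  (3,6): δ = 39.58°  ·
  (3,7): δ = 57.21°  ·
  (4,5): δ = 94.58°  ·
  (4,6): δ = 2.63°  ✓
  (4,7): δ = 15.00°  ✓
  (5,6): δ = 88.05°  ·
  (5,7): δ = 70.42°  ·
  (6,7): δ = 162.37°  ·
antipodal pairs: 4

count = 4; pairs: (1,5), (2,5), (4,6), (4,7)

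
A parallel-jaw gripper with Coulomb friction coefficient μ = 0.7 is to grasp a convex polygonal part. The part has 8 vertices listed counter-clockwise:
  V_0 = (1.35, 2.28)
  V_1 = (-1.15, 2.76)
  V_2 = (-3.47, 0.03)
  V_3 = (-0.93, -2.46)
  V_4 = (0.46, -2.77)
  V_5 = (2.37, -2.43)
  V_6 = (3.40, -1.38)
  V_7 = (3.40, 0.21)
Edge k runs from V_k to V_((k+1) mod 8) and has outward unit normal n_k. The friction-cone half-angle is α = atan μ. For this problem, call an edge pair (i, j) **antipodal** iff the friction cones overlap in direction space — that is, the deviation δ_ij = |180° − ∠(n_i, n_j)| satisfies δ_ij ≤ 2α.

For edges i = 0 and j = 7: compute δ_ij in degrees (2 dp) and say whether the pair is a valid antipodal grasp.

δ = 145.59°, invalid

α = atan 0.7 = 34.99°;  2α = 69.98°
edge 0: e_0 = (-2.50, +0.48);  n_0 = (+0.1886, +0.9821)
edge 7: e_7 = (-2.05, +2.07);  n_7 = (+0.7105, +0.7037)
∠(n_0, n_7) = 34.41°
δ = |180° − 34.41°| = 145.59°
145.59° > 2α = 69.98°  →  invalid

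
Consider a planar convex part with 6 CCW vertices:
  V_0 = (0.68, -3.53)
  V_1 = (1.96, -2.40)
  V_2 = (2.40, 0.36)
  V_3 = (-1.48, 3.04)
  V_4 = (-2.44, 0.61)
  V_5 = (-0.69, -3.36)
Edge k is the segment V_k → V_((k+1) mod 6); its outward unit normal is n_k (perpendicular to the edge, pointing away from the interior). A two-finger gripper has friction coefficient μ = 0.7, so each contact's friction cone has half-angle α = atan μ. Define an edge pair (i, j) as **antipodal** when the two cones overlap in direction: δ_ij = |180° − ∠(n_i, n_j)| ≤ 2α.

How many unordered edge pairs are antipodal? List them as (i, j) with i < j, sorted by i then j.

α = atan 0.7 = 34.99°;  2α = 69.98°
n_0 = (+0.6618, -0.7497)
n_1 = (+0.9875, -0.1574)
n_2 = (+0.5683, +0.8228)
n_3 = (-0.9301, +0.3674)
n_4 = (-0.9150, -0.4034)
n_5 = (-0.1231, -0.9924)
  (0,1): δ = 140.50°  ·
  (0,2): δ = 76.07°  ·
  (0,3): δ = 27.00°  ✓
  (0,4): δ = 72.35°  ·
  (0,5): δ = 131.49°  ·
  (1,2): δ = 115.58°  ·
  (1,3): δ = 12.50°  ✓
  (1,4): δ = 32.85°  ✓
  (1,5): δ = 91.98°  ·
  (2,3): δ = 76.92°  ·
  (2,4): δ = 31.58°  ✓
  (2,5): δ = 27.56°  ✓
  (3,4): δ = 134.65°  ·
  (3,5): δ = 75.52°  ·
  (4,5): δ = 120.86°  ·
antipodal pairs: 5

count = 5; pairs: (0,3), (1,3), (1,4), (2,4), (2,5)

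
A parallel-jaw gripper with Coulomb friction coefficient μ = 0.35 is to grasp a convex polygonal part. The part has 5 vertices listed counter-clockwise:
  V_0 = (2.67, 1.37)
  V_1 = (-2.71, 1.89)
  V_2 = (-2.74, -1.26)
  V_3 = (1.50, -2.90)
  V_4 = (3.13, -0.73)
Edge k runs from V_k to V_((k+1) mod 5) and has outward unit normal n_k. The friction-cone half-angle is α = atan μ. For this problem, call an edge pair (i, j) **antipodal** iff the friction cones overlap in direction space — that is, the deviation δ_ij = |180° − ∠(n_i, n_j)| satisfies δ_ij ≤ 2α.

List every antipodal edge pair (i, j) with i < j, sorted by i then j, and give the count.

count = 3; pairs: (0,2), (1,3), (1,4)

α = atan 0.35 = 19.29°;  2α = 38.58°
n_0 = (+0.0962, +0.9954)
n_1 = (-1.0000, +0.0095)
n_2 = (-0.3607, -0.9327)
n_3 = (+0.7996, -0.6006)
n_4 = (+0.9768, +0.2140)
  (0,1): δ = 85.02°  ·
  (0,2): δ = 15.63°  ✓
  (0,3): δ = 58.61°  ·
  (0,4): δ = 107.88°  ·
  (1,2): δ = 110.60°  ·
  (1,3): δ = 36.37°  ✓
  (1,4): δ = 12.90°  ✓
  (2,3): δ = 105.77°  ·
  (2,4): δ = 56.50°  ·
  (3,4): δ = 130.73°  ·
antipodal pairs: 3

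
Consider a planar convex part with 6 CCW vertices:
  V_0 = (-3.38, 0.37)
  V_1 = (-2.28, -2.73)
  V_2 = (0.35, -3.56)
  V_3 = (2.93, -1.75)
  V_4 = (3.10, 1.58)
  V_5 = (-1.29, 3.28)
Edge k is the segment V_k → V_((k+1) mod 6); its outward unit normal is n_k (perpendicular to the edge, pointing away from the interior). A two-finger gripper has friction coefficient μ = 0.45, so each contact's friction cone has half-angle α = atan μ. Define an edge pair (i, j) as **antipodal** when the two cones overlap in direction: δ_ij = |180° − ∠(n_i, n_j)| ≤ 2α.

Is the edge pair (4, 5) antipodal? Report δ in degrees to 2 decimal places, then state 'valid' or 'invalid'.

α = atan 0.45 = 24.23°;  2α = 48.46°
edge 4: e_4 = (-4.39, +1.70);  n_4 = (+0.3611, +0.9325)
edge 5: e_5 = (-2.09, -2.91);  n_5 = (-0.8122, +0.5833)
∠(n_4, n_5) = 75.48°
δ = |180° − 75.48°| = 104.52°
104.52° > 2α = 48.46°  →  invalid

δ = 104.52°, invalid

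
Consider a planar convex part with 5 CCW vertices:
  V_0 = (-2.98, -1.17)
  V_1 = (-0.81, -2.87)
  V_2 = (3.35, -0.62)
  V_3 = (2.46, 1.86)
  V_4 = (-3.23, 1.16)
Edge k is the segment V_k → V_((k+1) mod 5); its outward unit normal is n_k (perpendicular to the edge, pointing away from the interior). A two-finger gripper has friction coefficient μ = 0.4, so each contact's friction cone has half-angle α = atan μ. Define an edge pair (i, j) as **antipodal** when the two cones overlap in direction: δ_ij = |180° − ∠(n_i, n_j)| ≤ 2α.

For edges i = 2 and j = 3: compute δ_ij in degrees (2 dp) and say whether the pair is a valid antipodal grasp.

δ = 102.73°, invalid

α = atan 0.4 = 21.80°;  2α = 43.60°
edge 2: e_2 = (-0.89, +2.48);  n_2 = (+0.9412, +0.3378)
edge 3: e_3 = (-5.69, -0.70);  n_3 = (-0.1221, +0.9925)
∠(n_2, n_3) = 77.27°
δ = |180° − 77.27°| = 102.73°
102.73° > 2α = 43.60°  →  invalid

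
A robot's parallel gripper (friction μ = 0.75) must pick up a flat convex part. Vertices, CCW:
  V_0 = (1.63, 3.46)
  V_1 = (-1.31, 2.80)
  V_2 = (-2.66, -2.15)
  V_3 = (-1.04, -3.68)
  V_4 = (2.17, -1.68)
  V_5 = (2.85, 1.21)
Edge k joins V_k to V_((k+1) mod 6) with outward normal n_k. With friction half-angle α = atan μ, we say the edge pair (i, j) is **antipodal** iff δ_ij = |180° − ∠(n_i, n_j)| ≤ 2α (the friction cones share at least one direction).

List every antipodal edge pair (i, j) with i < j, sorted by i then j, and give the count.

α = atan 0.75 = 36.87°;  2α = 73.74°
n_0 = (-0.2190, +0.9757)
n_1 = (-0.9648, +0.2631)
n_2 = (-0.6866, -0.7270)
n_3 = (+0.5288, -0.8487)
n_4 = (+0.9734, -0.2290)
n_5 = (+0.8791, +0.4767)
  (0,1): δ = 117.91°  ·
  (0,2): δ = 56.02°  ✓
  (0,3): δ = 19.27°  ✓
  (0,4): δ = 64.11°  ✓
  (0,5): δ = 105.81°  ·
  (1,2): δ = 118.11°  ·
  (1,3): δ = 42.82°  ✓
  (1,4): δ = 2.01°  ✓
  (1,5): δ = 43.72°  ✓
  (2,3): δ = 104.71°  ·
  (2,4): δ = 59.88°  ✓
  (2,5): δ = 18.17°  ✓
  (3,4): δ = 135.17°  ·
  (3,5): δ = 93.46°  ·
  (4,5): δ = 138.29°  ·
antipodal pairs: 8

count = 8; pairs: (0,2), (0,3), (0,4), (1,3), (1,4), (1,5), (2,4), (2,5)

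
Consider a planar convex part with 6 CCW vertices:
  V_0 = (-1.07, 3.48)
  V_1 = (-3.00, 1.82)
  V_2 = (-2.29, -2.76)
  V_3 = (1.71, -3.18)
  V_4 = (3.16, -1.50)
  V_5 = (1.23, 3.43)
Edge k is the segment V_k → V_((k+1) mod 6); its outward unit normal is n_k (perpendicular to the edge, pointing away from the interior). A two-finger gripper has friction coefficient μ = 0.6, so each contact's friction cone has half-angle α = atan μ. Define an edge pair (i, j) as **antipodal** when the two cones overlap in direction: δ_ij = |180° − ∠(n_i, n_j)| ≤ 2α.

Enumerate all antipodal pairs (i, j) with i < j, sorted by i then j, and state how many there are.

count = 6; pairs: (0,2), (0,3), (1,3), (1,4), (2,5), (3,5)

α = atan 0.6 = 30.96°;  2α = 61.93°
n_0 = (-0.6521, +0.7581)
n_1 = (-0.9882, -0.1532)
n_2 = (-0.1044, -0.9945)
n_3 = (+0.7570, -0.6534)
n_4 = (+0.9312, +0.3645)
n_5 = (+0.0217, +0.9998)
  (0,1): δ = 121.89°  ·
  (0,2): δ = 46.69°  ✓
  (0,3): δ = 8.50°  ✓
  (0,4): δ = 70.68°  ·
  (0,5): δ = 138.06°  ·
  (1,2): δ = 104.81°  ·
  (1,3): δ = 49.61°  ✓
  (1,4): δ = 12.57°  ✓
  (1,5): δ = 79.94°  ·
  (2,3): δ = 124.80°  ·
  (2,4): δ = 62.63°  ·
  (2,5): δ = 4.75°  ✓
  (3,4): δ = 117.82°  ·
  (3,5): δ = 50.45°  ✓
  (4,5): δ = 112.62°  ·
antipodal pairs: 6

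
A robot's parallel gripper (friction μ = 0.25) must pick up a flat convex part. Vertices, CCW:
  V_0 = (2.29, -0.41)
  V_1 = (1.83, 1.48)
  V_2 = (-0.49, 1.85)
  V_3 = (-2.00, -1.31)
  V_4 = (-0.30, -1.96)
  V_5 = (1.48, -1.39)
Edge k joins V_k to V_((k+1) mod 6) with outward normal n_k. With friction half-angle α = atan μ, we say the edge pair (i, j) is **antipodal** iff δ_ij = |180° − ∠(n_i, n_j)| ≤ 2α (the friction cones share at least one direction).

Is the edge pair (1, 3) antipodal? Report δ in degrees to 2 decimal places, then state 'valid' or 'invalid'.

δ = 11.86°, valid

α = atan 0.25 = 14.04°;  2α = 28.07°
edge 1: e_1 = (-2.32, +0.37);  n_1 = (+0.1575, +0.9875)
edge 3: e_3 = (+1.70, -0.65);  n_3 = (-0.3571, -0.9341)
∠(n_1, n_3) = 168.14°
δ = |180° − 168.14°| = 11.86°
11.86° ≤ 2α = 28.07°  →  valid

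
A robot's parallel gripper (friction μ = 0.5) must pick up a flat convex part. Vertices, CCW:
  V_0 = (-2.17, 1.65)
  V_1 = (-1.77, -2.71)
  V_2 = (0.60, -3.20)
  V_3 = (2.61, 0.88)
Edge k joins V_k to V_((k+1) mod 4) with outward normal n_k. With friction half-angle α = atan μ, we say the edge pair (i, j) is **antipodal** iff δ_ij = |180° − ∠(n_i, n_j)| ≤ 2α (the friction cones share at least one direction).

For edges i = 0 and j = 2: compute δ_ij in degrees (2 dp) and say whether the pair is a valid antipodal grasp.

α = atan 0.5 = 26.57°;  2α = 53.13°
edge 0: e_0 = (+0.40, -4.36);  n_0 = (-0.9958, -0.0914)
edge 2: e_2 = (+2.01, +4.08);  n_2 = (+0.8971, -0.4419)
∠(n_0, n_2) = 148.53°
δ = |180° − 148.53°| = 31.47°
31.47° ≤ 2α = 53.13°  →  valid

δ = 31.47°, valid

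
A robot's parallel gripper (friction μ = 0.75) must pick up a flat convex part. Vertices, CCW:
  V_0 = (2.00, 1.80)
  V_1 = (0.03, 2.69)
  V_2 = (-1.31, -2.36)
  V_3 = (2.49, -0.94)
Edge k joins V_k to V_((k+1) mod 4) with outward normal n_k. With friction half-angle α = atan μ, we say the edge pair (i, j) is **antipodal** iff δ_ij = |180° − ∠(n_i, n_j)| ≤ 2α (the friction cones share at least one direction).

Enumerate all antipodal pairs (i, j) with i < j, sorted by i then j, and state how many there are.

α = atan 0.75 = 36.87°;  2α = 73.74°
n_0 = (+0.4117, +0.9113)
n_1 = (-0.9666, +0.2565)
n_2 = (+0.3500, -0.9367)
n_3 = (+0.9844, +0.1760)
  (0,1): δ = 80.55°  ·
  (0,2): δ = 44.80°  ✓
  (0,3): δ = 124.45°  ·
  (1,2): δ = 54.65°  ✓
  (1,3): δ = 25.00°  ✓
  (2,3): δ = 100.35°  ·
antipodal pairs: 3

count = 3; pairs: (0,2), (1,2), (1,3)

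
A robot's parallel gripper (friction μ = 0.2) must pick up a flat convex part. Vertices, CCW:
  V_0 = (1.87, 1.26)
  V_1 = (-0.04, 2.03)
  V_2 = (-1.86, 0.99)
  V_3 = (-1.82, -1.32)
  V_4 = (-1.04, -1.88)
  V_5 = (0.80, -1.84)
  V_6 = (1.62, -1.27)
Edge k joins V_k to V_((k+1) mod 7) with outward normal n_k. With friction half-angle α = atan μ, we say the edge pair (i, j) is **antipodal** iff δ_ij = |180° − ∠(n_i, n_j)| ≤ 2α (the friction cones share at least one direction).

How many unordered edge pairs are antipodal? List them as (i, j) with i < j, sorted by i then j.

α = atan 0.2 = 11.31°;  2α = 22.62°
n_0 = (+0.3739, +0.9275)
n_1 = (-0.4961, +0.8682)
n_2 = (-0.9999, -0.0173)
n_3 = (-0.5832, -0.8123)
n_4 = (+0.0217, -0.9998)
n_5 = (+0.5708, -0.8211)
n_6 = (+0.9952, -0.0983)
  (0,1): δ = 128.30°  ·
  (0,2): δ = 67.05°  ·
  (0,3): δ = 13.72°  ✓
  (0,4): δ = 23.20°  ·
  (0,5): δ = 56.76°  ·
  (0,6): δ = 106.31°  ·
  (1,2): δ = 118.75°  ·
  (1,3): δ = 65.42°  ·
  (1,4): δ = 28.50°  ·
  (1,5): δ = 5.06°  ✓
  (1,6): δ = 54.61°  ·
  (2,3): δ = 126.67°  ·
  (2,4): δ = 89.75°  ·
  (2,5): δ = 56.19°  ·
  (2,6): δ = 6.64°  ✓
  (3,4): δ = 143.08°  ·
  (3,5): δ = 109.52°  ·
  (3,6): δ = 59.97°  ·
  (4,5): δ = 146.44°  ·
  (4,6): δ = 96.89°  ·
  (5,6): δ = 130.45°  ·
antipodal pairs: 3

count = 3; pairs: (0,3), (1,5), (2,6)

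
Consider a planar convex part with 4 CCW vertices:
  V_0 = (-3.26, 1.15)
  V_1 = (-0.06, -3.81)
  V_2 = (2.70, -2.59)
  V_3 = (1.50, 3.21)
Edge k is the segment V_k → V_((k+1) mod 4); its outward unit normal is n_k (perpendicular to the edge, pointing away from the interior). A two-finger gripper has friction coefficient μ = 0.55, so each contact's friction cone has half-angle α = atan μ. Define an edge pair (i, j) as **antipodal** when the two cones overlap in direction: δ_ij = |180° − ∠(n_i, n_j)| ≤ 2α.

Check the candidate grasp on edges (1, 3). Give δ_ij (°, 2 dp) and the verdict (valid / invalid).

δ = 0.45°, valid

α = atan 0.55 = 28.81°;  2α = 57.62°
edge 1: e_1 = (+2.76, +1.22);  n_1 = (+0.4043, -0.9146)
edge 3: e_3 = (-4.76, -2.06);  n_3 = (-0.3972, +0.9177)
∠(n_1, n_3) = 179.55°
δ = |180° − 179.55°| = 0.45°
0.45° ≤ 2α = 57.62°  →  valid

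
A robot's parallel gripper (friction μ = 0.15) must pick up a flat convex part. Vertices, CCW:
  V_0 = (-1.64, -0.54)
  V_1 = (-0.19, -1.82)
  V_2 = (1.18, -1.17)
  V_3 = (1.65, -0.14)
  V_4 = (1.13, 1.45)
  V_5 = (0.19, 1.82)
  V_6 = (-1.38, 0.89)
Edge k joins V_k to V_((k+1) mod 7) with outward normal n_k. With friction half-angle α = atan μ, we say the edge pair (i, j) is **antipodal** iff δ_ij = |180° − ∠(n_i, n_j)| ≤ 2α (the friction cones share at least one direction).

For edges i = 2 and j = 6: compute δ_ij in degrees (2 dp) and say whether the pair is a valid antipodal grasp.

δ = 14.22°, valid

α = atan 0.15 = 8.53°;  2α = 17.06°
edge 2: e_2 = (+0.47, +1.03);  n_2 = (+0.9098, -0.4151)
edge 6: e_6 = (-0.26, -1.43);  n_6 = (-0.9839, +0.1789)
∠(n_2, n_6) = 165.78°
δ = |180° − 165.78°| = 14.22°
14.22° ≤ 2α = 17.06°  →  valid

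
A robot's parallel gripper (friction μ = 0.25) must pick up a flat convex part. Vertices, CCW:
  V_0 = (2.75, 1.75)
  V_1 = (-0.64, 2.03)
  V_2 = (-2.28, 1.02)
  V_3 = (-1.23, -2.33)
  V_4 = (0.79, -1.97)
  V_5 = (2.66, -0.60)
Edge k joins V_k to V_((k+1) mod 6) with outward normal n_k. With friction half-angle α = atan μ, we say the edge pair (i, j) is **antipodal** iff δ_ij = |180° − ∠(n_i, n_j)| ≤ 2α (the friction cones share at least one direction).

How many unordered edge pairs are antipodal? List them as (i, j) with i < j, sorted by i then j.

α = atan 0.25 = 14.04°;  2α = 28.07°
n_0 = (+0.0823, +0.9966)
n_1 = (-0.5244, +0.8515)
n_2 = (-0.9542, -0.2991)
n_3 = (+0.1755, -0.9845)
n_4 = (+0.5910, -0.8067)
n_5 = (+0.9993, -0.0383)
  (0,1): δ = 143.65°  ·
  (0,2): δ = 67.88°  ·
  (0,3): δ = 14.83°  ✓
  (0,4): δ = 40.95°  ·
  (0,5): δ = 92.53°  ·
  (1,2): δ = 104.22°  ·
  (1,3): δ = 21.52°  ✓
  (1,4): δ = 4.60°  ✓
  (1,5): δ = 56.18°  ·
  (2,3): δ = 97.30°  ·
  (2,4): δ = 71.18°  ·
  (2,5): δ = 19.60°  ✓
  (3,4): δ = 153.88°  ·
  (3,5): δ = 102.30°  ·
  (4,5): δ = 128.42°  ·
antipodal pairs: 4

count = 4; pairs: (0,3), (1,3), (1,4), (2,5)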